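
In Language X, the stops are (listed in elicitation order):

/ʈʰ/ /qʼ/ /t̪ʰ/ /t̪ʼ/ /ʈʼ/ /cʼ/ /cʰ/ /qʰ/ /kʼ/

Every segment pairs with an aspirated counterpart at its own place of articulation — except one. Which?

/kʼ/

Dental: /t̪ʰ/ ~ /t̪ʼ/
Retroflex: /ʈʰ/ ~ /ʈʼ/
Palatal: /cʰ/ ~ /cʼ/
Uvular: /qʰ/ ~ /qʼ/
Velar: only /kʼ/ (ejective); no aspirated partner.
So /kʼ/ is the unpaired segment.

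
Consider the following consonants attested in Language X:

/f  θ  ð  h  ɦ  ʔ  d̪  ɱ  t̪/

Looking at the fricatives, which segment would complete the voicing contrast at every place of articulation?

Voiceless: /f/ (labiodental), /θ/ (dental), /h/ (glottal).
Voiced: /ð/ (dental), /ɦ/ (glottal).
The labiodental row has no voiced member, so the gap is the voiced labiodental fricative /v/.

/v/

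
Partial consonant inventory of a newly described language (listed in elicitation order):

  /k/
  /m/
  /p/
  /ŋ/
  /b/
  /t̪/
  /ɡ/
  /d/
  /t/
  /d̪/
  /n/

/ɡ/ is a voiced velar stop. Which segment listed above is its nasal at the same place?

/ŋ/

The nasal at the same place is a velar nasal — in this inventory, /ŋ/.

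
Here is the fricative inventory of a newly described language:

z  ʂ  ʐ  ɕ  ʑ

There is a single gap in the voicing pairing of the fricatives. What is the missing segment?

/s/

Voiceless: /ʂ/ (retroflex), /ɕ/ (alveolo-palatal).
Voiced: /z/ (alveolar), /ʐ/ (retroflex), /ʑ/ (alveolo-palatal).
The alveolar row has no voiceless member, so the gap is the voiceless alveolar fricative /s/.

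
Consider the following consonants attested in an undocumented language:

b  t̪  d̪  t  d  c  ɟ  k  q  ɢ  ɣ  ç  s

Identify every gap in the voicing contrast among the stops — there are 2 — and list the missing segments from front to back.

place of articulation  voiceless  voiced  
bilabial          —         b       
dental            t̪        d̪      
alveolar          t         d       
palatal           c         ɟ       
velar             k         —       
uvular            q         ɢ       
Gaps, from front to back: bilabial lacks voiceless (/p/); velar lacks voiced (/ɡ/).

/p/, /ɡ/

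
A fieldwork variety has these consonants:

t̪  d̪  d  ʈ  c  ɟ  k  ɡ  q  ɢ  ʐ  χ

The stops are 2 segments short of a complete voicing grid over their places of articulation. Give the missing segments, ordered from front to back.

Voiceless: /t̪/ (dental), /ʈ/ (retroflex), /c/ (palatal), /k/ (velar), /q/ (uvular).
Voiced: /d̪/ (dental), /d/ (alveolar), /ɟ/ (palatal), /ɡ/ (velar), /ɢ/ (uvular).
Gaps, from front to back: alveolar lacks voiceless (/t/); retroflex lacks voiced (/ɖ/).

/t/, /ɖ/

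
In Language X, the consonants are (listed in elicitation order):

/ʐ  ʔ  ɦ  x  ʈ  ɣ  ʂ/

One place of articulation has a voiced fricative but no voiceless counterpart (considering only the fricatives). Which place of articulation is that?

retroflex: voiceless /ʂ/, voiced /ʐ/.
velar: voiceless /x/, voiced /ɣ/.
glottal: voiceless —, voiced /ɦ/.
Every place of articulation has a voiceless member except glottal, where /h/ would be expected.

glottal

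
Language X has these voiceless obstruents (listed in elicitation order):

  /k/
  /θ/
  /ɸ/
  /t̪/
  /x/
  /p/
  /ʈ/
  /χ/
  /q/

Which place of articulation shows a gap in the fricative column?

retroflex

Stop: /p/ (bilabial), /t̪/ (dental), /ʈ/ (retroflex), /k/ (velar), /q/ (uvular).
Fricative: /ɸ/ (bilabial), /θ/ (dental), /x/ (velar), /χ/ (uvular).
Every place of articulation has a fricative member except retroflex, where /ʂ/ would be expected.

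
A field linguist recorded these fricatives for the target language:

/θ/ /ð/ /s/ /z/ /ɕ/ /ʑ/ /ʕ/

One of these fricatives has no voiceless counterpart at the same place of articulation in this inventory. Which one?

/ʕ/

Dental: /θ/ ~ /ð/
Alveolar: /s/ ~ /z/
Alveolo-palatal: /ɕ/ ~ /ʑ/
Pharyngeal: only /ʕ/ (voiced); no voiceless partner.
So /ʕ/ is the unpaired segment.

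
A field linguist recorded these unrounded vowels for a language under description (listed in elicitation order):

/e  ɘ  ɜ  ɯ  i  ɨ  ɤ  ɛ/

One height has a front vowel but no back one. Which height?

Front: /i/ (high), /e/ (high-mid), /ɛ/ (low-mid).
Central: /ɨ/ (high), /ɘ/ (high-mid), /ɜ/ (low-mid).
Back: /ɯ/ (high), /ɤ/ (high-mid).
Every height has a back member except low-mid, where /ʌ/ would be expected.

low-mid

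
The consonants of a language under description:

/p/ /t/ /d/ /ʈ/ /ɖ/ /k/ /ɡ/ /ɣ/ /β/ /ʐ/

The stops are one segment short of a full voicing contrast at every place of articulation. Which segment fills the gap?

place of articulation  voiceless  voiced  
bilabial          p         —       
alveolar          t         d       
retroflex         ʈ         ɖ       
velar             k         ɡ       
The bilabial row has no voiced member, so the gap is the voiced bilabial stop /b/.

/b/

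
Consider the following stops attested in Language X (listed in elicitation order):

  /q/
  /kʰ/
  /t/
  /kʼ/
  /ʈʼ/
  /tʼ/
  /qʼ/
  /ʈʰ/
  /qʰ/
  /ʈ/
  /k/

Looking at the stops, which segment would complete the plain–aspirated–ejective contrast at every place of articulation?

/tʰ/

place of articulation  plain     aspirated  ejective
alveolar          t         —         tʼ      
retroflex         ʈ         ʈʰ        ʈʼ      
velar             k         kʰ        kʼ      
uvular            q         qʰ        qʼ      
The alveolar row has no aspirated member, so the gap is the aspirated alveolar stop /tʰ/.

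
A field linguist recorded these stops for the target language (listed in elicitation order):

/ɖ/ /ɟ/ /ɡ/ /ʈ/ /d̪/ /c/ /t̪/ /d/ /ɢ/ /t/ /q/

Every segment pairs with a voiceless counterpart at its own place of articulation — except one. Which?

/ɡ/

Dental: /t̪/ ~ /d̪/
Alveolar: /t/ ~ /d/
Retroflex: /ʈ/ ~ /ɖ/
Palatal: /c/ ~ /ɟ/
Uvular: /q/ ~ /ɢ/
Velar: only /ɡ/ (voiced); no voiceless partner.
So /ɡ/ is the unpaired segment.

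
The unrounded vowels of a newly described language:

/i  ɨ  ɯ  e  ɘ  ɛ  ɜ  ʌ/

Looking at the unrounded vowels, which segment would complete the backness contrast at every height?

height            front     central   back    
high              i         ɨ         ɯ       
high-mid          e         ɘ         —       
low-mid           ɛ         ɜ         ʌ       
The high-mid row has no back member, so the gap is the high-mid back unrounded vowel /ɤ/.

/ɤ/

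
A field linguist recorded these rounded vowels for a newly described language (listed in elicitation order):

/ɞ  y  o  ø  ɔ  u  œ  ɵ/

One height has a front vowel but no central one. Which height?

high: front /y/, central —, back /u/.
high-mid: front /ø/, central /ɵ/, back /o/.
low-mid: front /œ/, central /ɞ/, back /ɔ/.
Every height has a central member except high, where /ʉ/ would be expected.

high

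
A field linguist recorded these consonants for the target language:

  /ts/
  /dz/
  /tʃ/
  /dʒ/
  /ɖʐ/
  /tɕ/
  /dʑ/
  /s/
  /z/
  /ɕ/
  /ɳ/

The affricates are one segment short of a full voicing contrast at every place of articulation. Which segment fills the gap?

Voiceless: /ts/ (alveolar), /tʃ/ (postalveolar), /tɕ/ (alveolo-palatal).
Voiced: /dz/ (alveolar), /dʒ/ (postalveolar), /ɖʐ/ (retroflex), /dʑ/ (alveolo-palatal).
The retroflex row has no voiceless member, so the gap is the voiceless retroflex affricate /ʈʂ/.

/ʈʂ/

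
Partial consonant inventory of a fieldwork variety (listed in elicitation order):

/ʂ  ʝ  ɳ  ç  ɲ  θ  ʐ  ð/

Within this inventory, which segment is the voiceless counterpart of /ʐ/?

/ʐ/ is a voiced retroflex fricative.
The voiceless counterpart is a voiceless retroflex fricative — in this inventory, /ʂ/.

/ʂ/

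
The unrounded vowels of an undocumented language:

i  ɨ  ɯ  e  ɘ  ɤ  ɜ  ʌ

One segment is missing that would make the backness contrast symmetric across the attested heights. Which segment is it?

/ɛ/

high: front /i/, central /ɨ/, back /ɯ/.
high-mid: front /e/, central /ɘ/, back /ɤ/.
low-mid: front —, central /ɜ/, back /ʌ/.
The low-mid row has no front member, so the gap is the low-mid front unrounded vowel /ɛ/.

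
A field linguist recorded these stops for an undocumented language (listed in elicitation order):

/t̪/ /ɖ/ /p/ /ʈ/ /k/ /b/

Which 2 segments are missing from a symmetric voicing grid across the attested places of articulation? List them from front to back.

/d̪/, /ɡ/

bilabial: voiceless /p/, voiced /b/.
dental: voiceless /t̪/, voiced —.
retroflex: voiceless /ʈ/, voiced /ɖ/.
velar: voiceless /k/, voiced —.
Gaps, from front to back: dental lacks voiced (/d̪/); velar lacks voiced (/ɡ/).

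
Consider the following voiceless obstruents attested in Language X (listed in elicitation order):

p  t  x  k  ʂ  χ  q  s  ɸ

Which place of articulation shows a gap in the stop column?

place of articulation  stop      fricative
bilabial          p         ɸ       
alveolar          t         s       
retroflex         —         ʂ       
velar             k         x       
uvular            q         χ       
Every place of articulation has a stop member except retroflex, where /ʈ/ would be expected.

retroflex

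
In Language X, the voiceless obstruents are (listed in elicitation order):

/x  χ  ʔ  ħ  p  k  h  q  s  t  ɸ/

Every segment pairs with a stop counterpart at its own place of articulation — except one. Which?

Bilabial: /p/ ~ /ɸ/
Alveolar: /t/ ~ /s/
Velar: /k/ ~ /x/
Uvular: /q/ ~ /χ/
Glottal: /ʔ/ ~ /h/
Pharyngeal: only /ħ/ (fricative); no stop partner.
So /ħ/ is the unpaired segment.

/ħ/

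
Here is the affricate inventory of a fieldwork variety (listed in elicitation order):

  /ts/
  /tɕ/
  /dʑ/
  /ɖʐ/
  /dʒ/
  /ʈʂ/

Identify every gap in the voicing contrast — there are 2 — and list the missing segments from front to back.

/dz/, /tʃ/

alveolar: voiceless /ts/, voiced —.
postalveolar: voiceless —, voiced /dʒ/.
retroflex: voiceless /ʈʂ/, voiced /ɖʐ/.
alveolo-palatal: voiceless /tɕ/, voiced /dʑ/.
Gaps, from front to back: alveolar lacks voiced (/dz/); postalveolar lacks voiceless (/tʃ/).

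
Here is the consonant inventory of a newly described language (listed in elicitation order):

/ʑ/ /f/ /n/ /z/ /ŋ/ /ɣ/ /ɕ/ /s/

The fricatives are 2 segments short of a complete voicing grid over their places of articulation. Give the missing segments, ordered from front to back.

labiodental: voiceless /f/, voiced —.
alveolar: voiceless /s/, voiced /z/.
alveolo-palatal: voiceless /ɕ/, voiced /ʑ/.
velar: voiceless —, voiced /ɣ/.
Gaps, from front to back: labiodental lacks voiced (/v/); velar lacks voiceless (/x/).

/v/, /x/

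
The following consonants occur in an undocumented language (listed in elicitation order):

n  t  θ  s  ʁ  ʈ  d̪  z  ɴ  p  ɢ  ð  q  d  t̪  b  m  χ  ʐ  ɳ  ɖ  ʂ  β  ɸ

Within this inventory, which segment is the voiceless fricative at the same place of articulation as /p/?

/ɸ/

/p/ is a voiceless bilabial stop.
The voiceless fricative at the same place is a voiceless bilabial fricative — in this inventory, /ɸ/.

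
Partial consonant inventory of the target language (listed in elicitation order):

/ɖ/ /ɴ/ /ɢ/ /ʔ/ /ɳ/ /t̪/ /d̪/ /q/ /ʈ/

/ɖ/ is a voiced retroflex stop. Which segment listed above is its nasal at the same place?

The nasal at the same place is a retroflex nasal — in this inventory, /ɳ/.

/ɳ/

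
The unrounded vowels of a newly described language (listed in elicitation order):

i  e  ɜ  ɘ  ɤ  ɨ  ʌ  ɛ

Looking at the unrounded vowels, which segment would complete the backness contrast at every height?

/ɯ/

high: front /i/, central /ɨ/, back —.
high-mid: front /e/, central /ɘ/, back /ɤ/.
low-mid: front /ɛ/, central /ɜ/, back /ʌ/.
The high row has no back member, so the gap is the high back unrounded vowel /ɯ/.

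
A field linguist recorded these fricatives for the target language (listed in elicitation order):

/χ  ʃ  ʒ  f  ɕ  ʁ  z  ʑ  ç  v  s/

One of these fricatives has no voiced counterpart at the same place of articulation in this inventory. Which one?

/ç/

Labiodental: /f/ ~ /v/
Alveolar: /s/ ~ /z/
Postalveolar: /ʃ/ ~ /ʒ/
Alveolo-palatal: /ɕ/ ~ /ʑ/
Uvular: /χ/ ~ /ʁ/
Palatal: only /ç/ (voiceless); no voiced partner.
So /ç/ is the unpaired segment.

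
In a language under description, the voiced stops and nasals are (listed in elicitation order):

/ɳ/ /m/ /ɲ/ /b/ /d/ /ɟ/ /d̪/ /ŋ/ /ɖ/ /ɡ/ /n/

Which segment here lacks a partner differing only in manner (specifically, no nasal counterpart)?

/d̪/

Bilabial: /b/ ~ /m/
Alveolar: /d/ ~ /n/
Retroflex: /ɖ/ ~ /ɳ/
Palatal: /ɟ/ ~ /ɲ/
Velar: /ɡ/ ~ /ŋ/
Dental: only /d̪/ (oral stop); no nasal partner.
So /d̪/ is the unpaired segment.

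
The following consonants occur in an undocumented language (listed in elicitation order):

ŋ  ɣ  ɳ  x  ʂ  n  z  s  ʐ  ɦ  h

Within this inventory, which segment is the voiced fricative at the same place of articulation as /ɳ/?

/ɳ/ is a retroflex nasal.
The voiced fricative at the same place is a voiced retroflex fricative — in this inventory, /ʐ/.

/ʐ/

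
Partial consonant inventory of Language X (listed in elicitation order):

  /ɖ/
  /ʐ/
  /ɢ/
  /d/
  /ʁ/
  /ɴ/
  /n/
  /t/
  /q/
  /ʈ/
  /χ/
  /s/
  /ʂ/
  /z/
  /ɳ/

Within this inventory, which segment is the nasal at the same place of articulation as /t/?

/t/ is a voiceless alveolar stop.
The nasal at the same place is an alveolar nasal — in this inventory, /n/.

/n/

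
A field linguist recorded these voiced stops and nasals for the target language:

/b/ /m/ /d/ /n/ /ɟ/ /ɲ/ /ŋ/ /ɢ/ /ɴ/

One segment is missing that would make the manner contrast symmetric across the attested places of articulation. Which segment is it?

/ɡ/

Oral stop: /b/ (bilabial), /d/ (alveolar), /ɟ/ (palatal), /ɢ/ (uvular).
Nasal: /m/ (bilabial), /n/ (alveolar), /ɲ/ (palatal), /ŋ/ (velar), /ɴ/ (uvular).
The velar row has no oral stop member, so the gap is the velar oral stop /ɡ/.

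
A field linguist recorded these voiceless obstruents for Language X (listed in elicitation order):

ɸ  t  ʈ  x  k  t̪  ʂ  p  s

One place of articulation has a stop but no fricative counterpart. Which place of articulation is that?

Stop: /p/ (bilabial), /t̪/ (dental), /t/ (alveolar), /ʈ/ (retroflex), /k/ (velar).
Fricative: /ɸ/ (bilabial), /s/ (alveolar), /ʂ/ (retroflex), /x/ (velar).
Every place of articulation has a fricative member except dental, where /θ/ would be expected.

dental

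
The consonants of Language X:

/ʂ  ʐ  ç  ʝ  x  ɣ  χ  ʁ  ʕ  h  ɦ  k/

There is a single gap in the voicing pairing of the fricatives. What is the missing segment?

/ħ/

retroflex: voiceless /ʂ/, voiced /ʐ/.
palatal: voiceless /ç/, voiced /ʝ/.
velar: voiceless /x/, voiced /ɣ/.
uvular: voiceless /χ/, voiced /ʁ/.
pharyngeal: voiceless —, voiced /ʕ/.
glottal: voiceless /h/, voiced /ɦ/.
The pharyngeal row has no voiceless member, so the gap is the voiceless pharyngeal fricative /ħ/.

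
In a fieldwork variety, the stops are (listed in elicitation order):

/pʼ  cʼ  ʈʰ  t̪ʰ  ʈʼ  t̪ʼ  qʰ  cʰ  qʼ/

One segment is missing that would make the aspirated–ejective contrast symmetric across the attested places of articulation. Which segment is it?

Aspirated: /t̪ʰ/ (dental), /ʈʰ/ (retroflex), /cʰ/ (palatal), /qʰ/ (uvular).
Ejective: /pʼ/ (bilabial), /t̪ʼ/ (dental), /ʈʼ/ (retroflex), /cʼ/ (palatal), /qʼ/ (uvular).
The bilabial row has no aspirated member, so the gap is the aspirated bilabial stop /pʰ/.

/pʰ/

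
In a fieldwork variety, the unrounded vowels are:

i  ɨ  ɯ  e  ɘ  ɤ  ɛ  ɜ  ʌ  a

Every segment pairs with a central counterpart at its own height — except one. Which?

/a/

High: /i/ ~ /ɨ/ ~ /ɯ/
High-mid: /e/ ~ /ɘ/ ~ /ɤ/
Low-mid: /ɛ/ ~ /ɜ/ ~ /ʌ/
Low: only /a/ (front); no central partner.
So /a/ is the unpaired segment.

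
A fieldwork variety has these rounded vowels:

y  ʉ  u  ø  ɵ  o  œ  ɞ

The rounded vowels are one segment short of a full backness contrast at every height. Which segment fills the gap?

/ɔ/

Front: /y/ (high), /ø/ (high-mid), /œ/ (low-mid).
Central: /ʉ/ (high), /ɵ/ (high-mid), /ɞ/ (low-mid).
Back: /u/ (high), /o/ (high-mid).
The low-mid row has no back member, so the gap is the low-mid back rounded vowel /ɔ/.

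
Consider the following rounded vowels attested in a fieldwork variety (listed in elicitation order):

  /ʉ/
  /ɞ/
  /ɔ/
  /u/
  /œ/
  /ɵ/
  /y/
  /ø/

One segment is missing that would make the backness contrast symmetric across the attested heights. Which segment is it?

high: front /y/, central /ʉ/, back /u/.
high-mid: front /ø/, central /ɵ/, back —.
low-mid: front /œ/, central /ɞ/, back /ɔ/.
The high-mid row has no back member, so the gap is the high-mid back rounded vowel /o/.

/o/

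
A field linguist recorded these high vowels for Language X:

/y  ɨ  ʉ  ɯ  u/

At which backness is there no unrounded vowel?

front

Unrounded: /ɨ/ (central), /ɯ/ (back).
Rounded: /y/ (front), /ʉ/ (central), /u/ (back).
Every backness has an unrounded member except front, where /i/ would be expected.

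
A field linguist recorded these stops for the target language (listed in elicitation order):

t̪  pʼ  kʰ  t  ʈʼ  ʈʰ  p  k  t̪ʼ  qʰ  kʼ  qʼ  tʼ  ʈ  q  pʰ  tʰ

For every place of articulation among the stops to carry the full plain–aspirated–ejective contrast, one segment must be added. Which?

bilabial: plain /p/, aspirated /pʰ/, ejective /pʼ/.
dental: plain /t̪/, aspirated —, ejective /t̪ʼ/.
alveolar: plain /t/, aspirated /tʰ/, ejective /tʼ/.
retroflex: plain /ʈ/, aspirated /ʈʰ/, ejective /ʈʼ/.
velar: plain /k/, aspirated /kʰ/, ejective /kʼ/.
uvular: plain /q/, aspirated /qʰ/, ejective /qʼ/.
The dental row has no aspirated member, so the gap is the aspirated dental stop /t̪ʰ/.

/t̪ʰ/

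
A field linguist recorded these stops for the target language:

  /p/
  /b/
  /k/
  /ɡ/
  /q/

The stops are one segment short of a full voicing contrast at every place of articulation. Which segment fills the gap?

Voiceless: /p/ (bilabial), /k/ (velar), /q/ (uvular).
Voiced: /b/ (bilabial), /ɡ/ (velar).
The uvular row has no voiced member, so the gap is the voiced uvular stop /ɢ/.

/ɢ/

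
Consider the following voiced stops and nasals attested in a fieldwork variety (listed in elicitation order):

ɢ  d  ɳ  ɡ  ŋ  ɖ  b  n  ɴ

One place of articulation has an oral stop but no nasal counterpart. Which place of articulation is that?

bilabial

place of articulation  oral stop  nasal   
bilabial          b         —       
alveolar          d         n       
retroflex         ɖ         ɳ       
velar             ɡ         ŋ       
uvular            ɢ         ɴ       
Every place of articulation has a nasal member except bilabial, where /m/ would be expected.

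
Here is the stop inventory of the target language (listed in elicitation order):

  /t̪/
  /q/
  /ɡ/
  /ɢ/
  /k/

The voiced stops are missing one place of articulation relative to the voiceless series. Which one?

dental: voiceless /t̪/, voiced —.
velar: voiceless /k/, voiced /ɡ/.
uvular: voiceless /q/, voiced /ɢ/.
Every place of articulation has a voiced member except dental, where /d̪/ would be expected.

dental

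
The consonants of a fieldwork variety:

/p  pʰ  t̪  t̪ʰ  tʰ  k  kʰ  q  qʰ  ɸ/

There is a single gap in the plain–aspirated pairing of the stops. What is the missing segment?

/t/

Plain: /p/ (bilabial), /t̪/ (dental), /k/ (velar), /q/ (uvular).
Aspirated: /pʰ/ (bilabial), /t̪ʰ/ (dental), /tʰ/ (alveolar), /kʰ/ (velar), /qʰ/ (uvular).
The alveolar row has no plain member, so the gap is the plain alveolar stop /t/.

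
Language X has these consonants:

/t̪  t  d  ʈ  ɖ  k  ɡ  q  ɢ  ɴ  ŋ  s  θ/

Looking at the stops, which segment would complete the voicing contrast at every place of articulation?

/d̪/

place of articulation  voiceless  voiced  
dental            t̪        —       
alveolar          t         d       
retroflex         ʈ         ɖ       
velar             k         ɡ       
uvular            q         ɢ       
The dental row has no voiced member, so the gap is the voiced dental stop /d̪/.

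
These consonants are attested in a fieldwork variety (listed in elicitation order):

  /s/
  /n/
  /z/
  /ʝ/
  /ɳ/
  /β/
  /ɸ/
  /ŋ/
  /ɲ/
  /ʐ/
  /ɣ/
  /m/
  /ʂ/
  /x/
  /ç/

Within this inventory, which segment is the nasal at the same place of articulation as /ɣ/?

/ŋ/

/ɣ/ is a voiced velar fricative.
The nasal at the same place is a velar nasal — in this inventory, /ŋ/.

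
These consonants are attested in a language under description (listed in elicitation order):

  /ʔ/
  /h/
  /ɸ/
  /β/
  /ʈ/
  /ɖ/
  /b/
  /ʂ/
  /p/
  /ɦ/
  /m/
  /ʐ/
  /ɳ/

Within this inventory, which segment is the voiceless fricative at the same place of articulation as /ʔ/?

/h/

/ʔ/ is a voiceless glottal stop.
The voiceless fricative at the same place is a voiceless glottal fricative — in this inventory, /h/.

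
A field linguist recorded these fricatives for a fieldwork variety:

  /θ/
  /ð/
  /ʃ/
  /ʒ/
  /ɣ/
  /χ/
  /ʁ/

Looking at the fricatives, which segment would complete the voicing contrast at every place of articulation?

dental: voiceless /θ/, voiced /ð/.
postalveolar: voiceless /ʃ/, voiced /ʒ/.
velar: voiceless —, voiced /ɣ/.
uvular: voiceless /χ/, voiced /ʁ/.
The velar row has no voiceless member, so the gap is the voiceless velar fricative /x/.

/x/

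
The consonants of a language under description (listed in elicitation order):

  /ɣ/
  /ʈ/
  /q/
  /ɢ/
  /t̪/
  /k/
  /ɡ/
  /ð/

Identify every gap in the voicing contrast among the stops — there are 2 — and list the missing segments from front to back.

/d̪/, /ɖ/

Voiceless: /t̪/ (dental), /ʈ/ (retroflex), /k/ (velar), /q/ (uvular).
Voiced: /ɡ/ (velar), /ɢ/ (uvular).
Gaps, from front to back: dental lacks voiced (/d̪/); retroflex lacks voiced (/ɖ/).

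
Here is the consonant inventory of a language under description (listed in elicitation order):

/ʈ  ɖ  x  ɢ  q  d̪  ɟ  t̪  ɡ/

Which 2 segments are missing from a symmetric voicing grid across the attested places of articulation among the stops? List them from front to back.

/c/, /k/

dental: voiceless /t̪/, voiced /d̪/.
retroflex: voiceless /ʈ/, voiced /ɖ/.
palatal: voiceless —, voiced /ɟ/.
velar: voiceless —, voiced /ɡ/.
uvular: voiceless /q/, voiced /ɢ/.
Gaps, from front to back: palatal lacks voiceless (/c/); velar lacks voiceless (/k/).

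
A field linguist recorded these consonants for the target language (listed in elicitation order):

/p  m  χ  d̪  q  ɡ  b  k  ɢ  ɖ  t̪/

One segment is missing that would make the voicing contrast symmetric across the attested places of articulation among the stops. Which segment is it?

place of articulation  voiceless  voiced  
bilabial          p         b       
dental            t̪        d̪      
retroflex         —         ɖ       
velar             k         ɡ       
uvular            q         ɢ       
The retroflex row has no voiceless member, so the gap is the voiceless retroflex stop /ʈ/.

/ʈ/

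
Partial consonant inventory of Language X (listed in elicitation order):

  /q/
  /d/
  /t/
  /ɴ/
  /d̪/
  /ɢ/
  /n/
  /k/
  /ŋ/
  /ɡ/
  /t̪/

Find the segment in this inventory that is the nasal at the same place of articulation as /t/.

/t/ is a voiceless alveolar stop.
The nasal at the same place is an alveolar nasal — in this inventory, /n/.

/n/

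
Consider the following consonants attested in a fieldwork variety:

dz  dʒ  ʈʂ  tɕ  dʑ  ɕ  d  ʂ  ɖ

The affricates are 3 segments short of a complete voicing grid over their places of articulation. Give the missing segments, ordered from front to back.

alveolar: voiceless —, voiced /dz/.
postalveolar: voiceless —, voiced /dʒ/.
retroflex: voiceless /ʈʂ/, voiced —.
alveolo-palatal: voiceless /tɕ/, voiced /dʑ/.
Gaps, from front to back: alveolar lacks voiceless (/ts/); postalveolar lacks voiceless (/tʃ/); retroflex lacks voiced (/ɖʐ/).

/ts/, /tʃ/, /ɖʐ/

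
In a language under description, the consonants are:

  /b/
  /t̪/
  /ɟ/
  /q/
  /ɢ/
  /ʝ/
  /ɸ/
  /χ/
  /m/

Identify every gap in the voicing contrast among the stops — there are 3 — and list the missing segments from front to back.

Voiceless: /t̪/ (dental), /q/ (uvular).
Voiced: /b/ (bilabial), /ɟ/ (palatal), /ɢ/ (uvular).
Gaps, from front to back: bilabial lacks voiceless (/p/); dental lacks voiced (/d̪/); palatal lacks voiceless (/c/).

/p/, /d̪/, /c/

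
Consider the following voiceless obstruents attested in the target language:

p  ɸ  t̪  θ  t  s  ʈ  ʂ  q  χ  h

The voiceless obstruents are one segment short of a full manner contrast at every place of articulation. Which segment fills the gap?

/ʔ/

Stop: /p/ (bilabial), /t̪/ (dental), /t/ (alveolar), /ʈ/ (retroflex), /q/ (uvular).
Fricative: /ɸ/ (bilabial), /θ/ (dental), /s/ (alveolar), /ʂ/ (retroflex), /χ/ (uvular), /h/ (glottal).
The glottal row has no stop member, so the gap is the glottal stop /ʔ/.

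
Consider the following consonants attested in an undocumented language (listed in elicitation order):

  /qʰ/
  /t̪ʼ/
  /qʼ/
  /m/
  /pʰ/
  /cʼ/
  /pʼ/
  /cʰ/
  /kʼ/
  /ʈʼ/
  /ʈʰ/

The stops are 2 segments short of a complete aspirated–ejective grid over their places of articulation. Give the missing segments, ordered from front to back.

/t̪ʰ/, /kʰ/

place of articulation  aspirated  ejective
bilabial          pʰ        pʼ      
dental            —         t̪ʼ     
retroflex         ʈʰ        ʈʼ      
palatal           cʰ        cʼ      
velar             —         kʼ      
uvular            qʰ        qʼ      
Gaps, from front to back: dental lacks aspirated (/t̪ʰ/); velar lacks aspirated (/kʰ/).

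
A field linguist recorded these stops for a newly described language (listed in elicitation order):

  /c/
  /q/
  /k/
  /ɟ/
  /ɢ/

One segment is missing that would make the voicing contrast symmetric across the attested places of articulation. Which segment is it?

/ɡ/

place of articulation  voiceless  voiced  
palatal           c         ɟ       
velar             k         —       
uvular            q         ɢ       
The velar row has no voiced member, so the gap is the voiced velar stop /ɡ/.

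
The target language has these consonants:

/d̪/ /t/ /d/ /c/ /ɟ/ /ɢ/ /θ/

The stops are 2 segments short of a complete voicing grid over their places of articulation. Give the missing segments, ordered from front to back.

Voiceless: /t/ (alveolar), /c/ (palatal).
Voiced: /d̪/ (dental), /d/ (alveolar), /ɟ/ (palatal), /ɢ/ (uvular).
Gaps, from front to back: dental lacks voiceless (/t̪/); uvular lacks voiceless (/q/).

/t̪/, /q/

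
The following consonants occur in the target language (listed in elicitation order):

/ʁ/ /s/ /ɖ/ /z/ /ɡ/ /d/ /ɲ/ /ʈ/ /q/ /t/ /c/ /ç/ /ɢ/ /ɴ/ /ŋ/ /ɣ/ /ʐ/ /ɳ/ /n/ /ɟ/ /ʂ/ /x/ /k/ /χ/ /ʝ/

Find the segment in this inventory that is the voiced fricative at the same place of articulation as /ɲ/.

/ɲ/ is a palatal nasal.
The voiced fricative at the same place is a voiced palatal fricative — in this inventory, /ʝ/.

/ʝ/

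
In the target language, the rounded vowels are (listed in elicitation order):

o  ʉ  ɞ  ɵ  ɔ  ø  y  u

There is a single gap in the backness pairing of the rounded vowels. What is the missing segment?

/œ/

height            front     central   back    
high              y         ʉ         u       
high-mid          ø         ɵ         o       
low-mid           —         ɞ         ɔ       
The low-mid row has no front member, so the gap is the low-mid front rounded vowel /œ/.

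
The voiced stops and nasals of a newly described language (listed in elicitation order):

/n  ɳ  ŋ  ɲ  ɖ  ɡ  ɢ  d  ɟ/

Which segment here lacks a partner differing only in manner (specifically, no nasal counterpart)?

/ɢ/

Alveolar: /d/ ~ /n/
Retroflex: /ɖ/ ~ /ɳ/
Palatal: /ɟ/ ~ /ɲ/
Velar: /ɡ/ ~ /ŋ/
Uvular: only /ɢ/ (oral stop); no nasal partner.
So /ɢ/ is the unpaired segment.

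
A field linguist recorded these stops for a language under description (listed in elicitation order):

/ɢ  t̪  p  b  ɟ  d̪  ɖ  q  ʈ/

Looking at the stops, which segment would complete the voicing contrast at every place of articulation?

place of articulation  voiceless  voiced  
bilabial          p         b       
dental            t̪        d̪      
retroflex         ʈ         ɖ       
palatal           —         ɟ       
uvular            q         ɢ       
The palatal row has no voiceless member, so the gap is the voiceless palatal stop /c/.

/c/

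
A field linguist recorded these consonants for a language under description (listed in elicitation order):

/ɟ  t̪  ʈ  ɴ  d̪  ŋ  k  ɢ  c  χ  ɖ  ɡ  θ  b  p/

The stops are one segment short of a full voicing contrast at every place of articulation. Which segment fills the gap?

Voiceless: /p/ (bilabial), /t̪/ (dental), /ʈ/ (retroflex), /c/ (palatal), /k/ (velar).
Voiced: /b/ (bilabial), /d̪/ (dental), /ɖ/ (retroflex), /ɟ/ (palatal), /ɡ/ (velar), /ɢ/ (uvular).
The uvular row has no voiceless member, so the gap is the voiceless uvular stop /q/.

/q/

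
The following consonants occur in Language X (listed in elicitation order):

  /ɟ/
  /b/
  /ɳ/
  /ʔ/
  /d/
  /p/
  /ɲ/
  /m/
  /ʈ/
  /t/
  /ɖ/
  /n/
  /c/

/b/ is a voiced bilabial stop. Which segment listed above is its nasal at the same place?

/m/

The nasal at the same place is a bilabial nasal — in this inventory, /m/.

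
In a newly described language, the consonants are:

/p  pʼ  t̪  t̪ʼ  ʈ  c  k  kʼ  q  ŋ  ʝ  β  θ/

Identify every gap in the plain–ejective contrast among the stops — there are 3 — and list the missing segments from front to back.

/ʈʼ/, /cʼ/, /qʼ/

place of articulation  plain     ejective
bilabial          p         pʼ      
dental            t̪        t̪ʼ     
retroflex         ʈ         —       
palatal           c         —       
velar             k         kʼ      
uvular            q         —       
Gaps, from front to back: retroflex lacks ejective (/ʈʼ/); palatal lacks ejective (/cʼ/); uvular lacks ejective (/qʼ/).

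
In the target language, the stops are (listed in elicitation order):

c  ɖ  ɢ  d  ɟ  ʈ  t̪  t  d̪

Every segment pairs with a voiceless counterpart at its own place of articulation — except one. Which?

/ɢ/

Dental: /t̪/ ~ /d̪/
Alveolar: /t/ ~ /d/
Retroflex: /ʈ/ ~ /ɖ/
Palatal: /c/ ~ /ɟ/
Uvular: only /ɢ/ (voiced); no voiceless partner.
So /ɢ/ is the unpaired segment.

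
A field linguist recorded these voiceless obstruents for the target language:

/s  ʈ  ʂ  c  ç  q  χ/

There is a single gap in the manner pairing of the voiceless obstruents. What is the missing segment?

/t/

place of articulation  stop      fricative
alveolar          —         s       
retroflex         ʈ         ʂ       
palatal           c         ç       
uvular            q         χ       
The alveolar row has no stop member, so the gap is the alveolar stop /t/.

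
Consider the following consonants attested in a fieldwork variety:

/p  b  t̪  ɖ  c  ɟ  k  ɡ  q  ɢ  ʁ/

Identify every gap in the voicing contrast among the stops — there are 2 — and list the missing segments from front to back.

place of articulation  voiceless  voiced  
bilabial          p         b       
dental            t̪        —       
retroflex         —         ɖ       
palatal           c         ɟ       
velar             k         ɡ       
uvular            q         ɢ       
Gaps, from front to back: dental lacks voiced (/d̪/); retroflex lacks voiceless (/ʈ/).

/d̪/, /ʈ/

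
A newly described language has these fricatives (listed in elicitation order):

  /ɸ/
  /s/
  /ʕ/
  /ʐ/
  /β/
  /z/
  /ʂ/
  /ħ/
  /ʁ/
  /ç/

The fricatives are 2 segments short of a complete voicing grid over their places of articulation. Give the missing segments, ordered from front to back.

/ʝ/, /χ/

bilabial: voiceless /ɸ/, voiced /β/.
alveolar: voiceless /s/, voiced /z/.
retroflex: voiceless /ʂ/, voiced /ʐ/.
palatal: voiceless /ç/, voiced —.
uvular: voiceless —, voiced /ʁ/.
pharyngeal: voiceless /ħ/, voiced /ʕ/.
Gaps, from front to back: palatal lacks voiced (/ʝ/); uvular lacks voiceless (/χ/).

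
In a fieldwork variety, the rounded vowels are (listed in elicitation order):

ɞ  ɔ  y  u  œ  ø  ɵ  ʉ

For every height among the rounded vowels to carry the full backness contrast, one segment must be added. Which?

/o/

height            front     central   back    
high              y         ʉ         u       
high-mid          ø         ɵ         —       
low-mid           œ         ɞ         ɔ       
The high-mid row has no back member, so the gap is the high-mid back rounded vowel /o/.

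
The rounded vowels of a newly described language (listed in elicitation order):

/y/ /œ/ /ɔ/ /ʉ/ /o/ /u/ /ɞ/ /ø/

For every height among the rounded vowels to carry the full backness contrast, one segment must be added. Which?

/ɵ/

Front: /y/ (high), /ø/ (high-mid), /œ/ (low-mid).
Central: /ʉ/ (high), /ɞ/ (low-mid).
Back: /u/ (high), /o/ (high-mid), /ɔ/ (low-mid).
The high-mid row has no central member, so the gap is the high-mid central rounded vowel /ɵ/.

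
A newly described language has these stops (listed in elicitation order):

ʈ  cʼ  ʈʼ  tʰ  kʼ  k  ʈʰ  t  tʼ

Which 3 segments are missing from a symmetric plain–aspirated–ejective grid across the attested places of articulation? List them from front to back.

/c/, /cʰ/, /kʰ/

Plain: /t/ (alveolar), /ʈ/ (retroflex), /k/ (velar).
Aspirated: /tʰ/ (alveolar), /ʈʰ/ (retroflex).
Ejective: /tʼ/ (alveolar), /ʈʼ/ (retroflex), /cʼ/ (palatal), /kʼ/ (velar).
Gaps, from front to back: palatal lacks plain (/c/); palatal lacks aspirated (/cʰ/); velar lacks aspirated (/kʰ/).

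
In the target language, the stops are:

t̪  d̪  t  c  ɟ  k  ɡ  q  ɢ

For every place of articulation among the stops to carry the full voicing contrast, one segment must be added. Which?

/d/

place of articulation  voiceless  voiced  
dental            t̪        d̪      
alveolar          t         —       
palatal           c         ɟ       
velar             k         ɡ       
uvular            q         ɢ       
The alveolar row has no voiced member, so the gap is the voiced alveolar stop /d/.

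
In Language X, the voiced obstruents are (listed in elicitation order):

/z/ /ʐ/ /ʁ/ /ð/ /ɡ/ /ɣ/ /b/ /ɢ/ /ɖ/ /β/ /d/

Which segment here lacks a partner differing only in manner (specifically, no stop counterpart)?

/ð/

Bilabial: /b/ ~ /β/
Alveolar: /d/ ~ /z/
Retroflex: /ɖ/ ~ /ʐ/
Velar: /ɡ/ ~ /ɣ/
Uvular: /ɢ/ ~ /ʁ/
Dental: only /ð/ (fricative); no stop partner.
So /ð/ is the unpaired segment.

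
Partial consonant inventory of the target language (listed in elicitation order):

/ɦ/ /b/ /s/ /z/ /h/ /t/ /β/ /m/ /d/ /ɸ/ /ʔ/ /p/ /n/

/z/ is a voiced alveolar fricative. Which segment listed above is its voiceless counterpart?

/s/

The voiceless counterpart is a voiceless alveolar fricative — in this inventory, /s/.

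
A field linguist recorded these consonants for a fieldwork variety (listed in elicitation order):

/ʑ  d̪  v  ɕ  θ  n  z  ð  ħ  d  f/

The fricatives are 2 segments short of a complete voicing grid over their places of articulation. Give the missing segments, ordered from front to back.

place of articulation  voiceless  voiced  
labiodental       f         v       
dental            θ         ð       
alveolar          —         z       
alveolo-palatal   ɕ         ʑ       
pharyngeal        ħ         —       
Gaps, from front to back: alveolar lacks voiceless (/s/); pharyngeal lacks voiced (/ʕ/).

/s/, /ʕ/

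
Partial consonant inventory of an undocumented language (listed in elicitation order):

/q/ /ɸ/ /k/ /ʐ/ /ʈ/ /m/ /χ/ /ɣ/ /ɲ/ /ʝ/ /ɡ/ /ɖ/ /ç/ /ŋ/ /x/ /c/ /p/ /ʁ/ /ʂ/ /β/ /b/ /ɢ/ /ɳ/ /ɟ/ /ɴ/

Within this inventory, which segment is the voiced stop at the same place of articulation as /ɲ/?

/ɲ/ is a palatal nasal.
The voiced stop at the same place is a voiced palatal stop — in this inventory, /ɟ/.

/ɟ/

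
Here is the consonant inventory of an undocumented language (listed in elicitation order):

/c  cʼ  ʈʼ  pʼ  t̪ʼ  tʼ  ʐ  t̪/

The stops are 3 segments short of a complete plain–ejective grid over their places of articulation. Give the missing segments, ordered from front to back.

Plain: /t̪/ (dental), /c/ (palatal).
Ejective: /pʼ/ (bilabial), /t̪ʼ/ (dental), /tʼ/ (alveolar), /ʈʼ/ (retroflex), /cʼ/ (palatal).
Gaps, from front to back: bilabial lacks plain (/p/); alveolar lacks plain (/t/); retroflex lacks plain (/ʈ/).

/p/, /t/, /ʈ/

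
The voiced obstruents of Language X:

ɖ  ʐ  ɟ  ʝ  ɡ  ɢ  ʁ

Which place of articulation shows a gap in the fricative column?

velar

place of articulation  stop      fricative
retroflex         ɖ         ʐ       
palatal           ɟ         ʝ       
velar             ɡ         —       
uvular            ɢ         ʁ       
Every place of articulation has a fricative member except velar, where /ɣ/ would be expected.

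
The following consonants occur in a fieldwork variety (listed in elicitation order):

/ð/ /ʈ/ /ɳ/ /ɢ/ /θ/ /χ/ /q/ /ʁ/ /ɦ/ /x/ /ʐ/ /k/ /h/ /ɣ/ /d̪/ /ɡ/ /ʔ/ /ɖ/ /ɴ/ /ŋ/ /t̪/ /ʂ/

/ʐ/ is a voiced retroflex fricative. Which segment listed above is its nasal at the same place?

The nasal at the same place is a retroflex nasal — in this inventory, /ɳ/.

/ɳ/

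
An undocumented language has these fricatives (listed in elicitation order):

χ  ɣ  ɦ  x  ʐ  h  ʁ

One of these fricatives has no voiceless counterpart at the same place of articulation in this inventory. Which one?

/ʐ/

Velar: /x/ ~ /ɣ/
Uvular: /χ/ ~ /ʁ/
Glottal: /h/ ~ /ɦ/
Retroflex: only /ʐ/ (voiced); no voiceless partner.
So /ʐ/ is the unpaired segment.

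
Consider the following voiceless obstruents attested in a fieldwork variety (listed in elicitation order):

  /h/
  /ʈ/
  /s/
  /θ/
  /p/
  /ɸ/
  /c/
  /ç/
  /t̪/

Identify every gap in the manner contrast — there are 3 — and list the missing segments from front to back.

/t/, /ʂ/, /ʔ/

Stop: /p/ (bilabial), /t̪/ (dental), /ʈ/ (retroflex), /c/ (palatal).
Fricative: /ɸ/ (bilabial), /θ/ (dental), /s/ (alveolar), /ç/ (palatal), /h/ (glottal).
Gaps, from front to back: alveolar lacks stop (/t/); retroflex lacks fricative (/ʂ/); glottal lacks stop (/ʔ/).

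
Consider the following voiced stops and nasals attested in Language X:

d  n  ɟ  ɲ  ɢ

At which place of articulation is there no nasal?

place of articulation  oral stop  nasal   
alveolar          d         n       
palatal           ɟ         ɲ       
uvular            ɢ         —       
Every place of articulation has a nasal member except uvular, where /ɴ/ would be expected.

uvular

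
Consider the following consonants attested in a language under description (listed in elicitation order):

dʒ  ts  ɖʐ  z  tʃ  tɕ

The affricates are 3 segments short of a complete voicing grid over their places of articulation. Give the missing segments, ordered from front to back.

alveolar: voiceless /ts/, voiced —.
postalveolar: voiceless /tʃ/, voiced /dʒ/.
retroflex: voiceless —, voiced /ɖʐ/.
alveolo-palatal: voiceless /tɕ/, voiced —.
Gaps, from front to back: alveolar lacks voiced (/dz/); retroflex lacks voiceless (/ʈʂ/); alveolo-palatal lacks voiced (/dʑ/).

/dz/, /ʈʂ/, /dʑ/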